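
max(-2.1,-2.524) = -2.1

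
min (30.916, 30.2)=30.2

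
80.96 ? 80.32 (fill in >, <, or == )>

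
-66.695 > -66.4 False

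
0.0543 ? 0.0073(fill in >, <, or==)>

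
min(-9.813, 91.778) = -9.813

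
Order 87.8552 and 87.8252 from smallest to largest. 87.8252, 87.8552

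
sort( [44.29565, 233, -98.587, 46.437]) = [-98.587, 44.29565, 46.437, 233]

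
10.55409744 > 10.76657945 False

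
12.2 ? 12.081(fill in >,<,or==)>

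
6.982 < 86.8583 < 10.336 False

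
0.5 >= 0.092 True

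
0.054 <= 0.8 True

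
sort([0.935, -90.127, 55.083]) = [-90.127, 0.935, 55.083]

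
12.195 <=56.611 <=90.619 True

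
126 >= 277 False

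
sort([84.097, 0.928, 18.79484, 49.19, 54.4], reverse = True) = [84.097, 54.4, 49.19, 18.79484, 0.928]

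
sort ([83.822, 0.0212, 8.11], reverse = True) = [83.822, 8.11, 0.0212]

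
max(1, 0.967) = 1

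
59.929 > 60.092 False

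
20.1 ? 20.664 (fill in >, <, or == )<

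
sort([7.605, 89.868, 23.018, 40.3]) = [7.605, 23.018, 40.3, 89.868]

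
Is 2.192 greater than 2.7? No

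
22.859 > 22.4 True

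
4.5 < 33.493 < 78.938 True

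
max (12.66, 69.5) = 69.5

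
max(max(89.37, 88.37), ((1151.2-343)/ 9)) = 89.8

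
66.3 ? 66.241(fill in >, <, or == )>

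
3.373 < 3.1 False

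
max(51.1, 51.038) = 51.1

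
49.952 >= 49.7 True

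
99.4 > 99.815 False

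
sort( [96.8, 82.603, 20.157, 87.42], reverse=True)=[96.8, 87.42, 82.603, 20.157]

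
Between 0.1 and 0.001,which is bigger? 0.1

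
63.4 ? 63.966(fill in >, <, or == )<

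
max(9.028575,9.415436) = 9.415436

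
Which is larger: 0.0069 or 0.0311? 0.0311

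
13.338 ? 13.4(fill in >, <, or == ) <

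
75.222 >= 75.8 False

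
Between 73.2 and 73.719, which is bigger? 73.719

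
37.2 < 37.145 False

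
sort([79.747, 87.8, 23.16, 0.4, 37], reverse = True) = [87.8, 79.747, 37, 23.16, 0.4]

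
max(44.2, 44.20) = 44.20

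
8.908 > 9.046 False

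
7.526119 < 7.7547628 True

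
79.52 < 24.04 False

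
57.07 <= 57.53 True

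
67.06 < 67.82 True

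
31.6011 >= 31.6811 False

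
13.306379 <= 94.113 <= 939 True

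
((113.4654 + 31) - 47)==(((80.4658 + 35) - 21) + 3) False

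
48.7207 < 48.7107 False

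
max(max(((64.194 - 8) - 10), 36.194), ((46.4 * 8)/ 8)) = 46.4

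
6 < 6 False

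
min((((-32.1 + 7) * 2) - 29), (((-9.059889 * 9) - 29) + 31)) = -79.539001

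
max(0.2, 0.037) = 0.2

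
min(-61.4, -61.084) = -61.4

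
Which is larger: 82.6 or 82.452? 82.6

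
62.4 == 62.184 False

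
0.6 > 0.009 True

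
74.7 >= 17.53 True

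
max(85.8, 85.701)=85.8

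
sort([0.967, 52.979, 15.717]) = [0.967, 15.717, 52.979]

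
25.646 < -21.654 False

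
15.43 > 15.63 False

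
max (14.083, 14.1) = 14.1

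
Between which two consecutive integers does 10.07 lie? 10 and 11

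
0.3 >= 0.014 True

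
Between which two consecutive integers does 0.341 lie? 0 and 1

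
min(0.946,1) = 0.946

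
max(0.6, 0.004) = 0.6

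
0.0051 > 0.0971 False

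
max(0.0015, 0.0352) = 0.0352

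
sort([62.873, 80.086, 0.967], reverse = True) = [80.086, 62.873, 0.967]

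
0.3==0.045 False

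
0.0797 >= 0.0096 True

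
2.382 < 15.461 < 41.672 True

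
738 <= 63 False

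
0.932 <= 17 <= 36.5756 True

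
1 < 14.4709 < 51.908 True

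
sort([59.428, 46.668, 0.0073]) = [0.0073, 46.668, 59.428]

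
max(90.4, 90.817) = 90.817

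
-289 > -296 True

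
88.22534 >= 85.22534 True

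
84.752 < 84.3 False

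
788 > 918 False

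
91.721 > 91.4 True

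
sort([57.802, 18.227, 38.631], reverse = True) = [57.802, 38.631, 18.227]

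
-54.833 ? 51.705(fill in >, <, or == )<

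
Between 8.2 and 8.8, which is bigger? 8.8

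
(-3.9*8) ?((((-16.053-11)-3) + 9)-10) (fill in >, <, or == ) <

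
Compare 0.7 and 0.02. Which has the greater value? 0.7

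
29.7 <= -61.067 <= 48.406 False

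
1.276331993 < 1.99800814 True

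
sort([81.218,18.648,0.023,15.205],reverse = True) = [81.218,18.648,15.205,0.023]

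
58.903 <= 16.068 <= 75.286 False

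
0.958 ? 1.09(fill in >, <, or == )<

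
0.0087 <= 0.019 True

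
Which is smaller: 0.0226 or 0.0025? 0.0025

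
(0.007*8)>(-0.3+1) False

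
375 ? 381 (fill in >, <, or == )<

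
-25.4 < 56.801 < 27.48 False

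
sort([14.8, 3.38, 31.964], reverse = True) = [31.964, 14.8, 3.38]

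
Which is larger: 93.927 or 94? 94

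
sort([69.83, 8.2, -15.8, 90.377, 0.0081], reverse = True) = [90.377, 69.83, 8.2, 0.0081, -15.8]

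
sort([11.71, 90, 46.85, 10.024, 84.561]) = [10.024, 11.71, 46.85, 84.561, 90]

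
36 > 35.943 True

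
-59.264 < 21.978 True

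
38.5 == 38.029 False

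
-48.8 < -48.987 False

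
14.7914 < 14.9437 True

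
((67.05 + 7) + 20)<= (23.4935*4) False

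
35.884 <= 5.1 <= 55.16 False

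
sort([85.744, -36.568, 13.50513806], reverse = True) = [85.744, 13.50513806, -36.568]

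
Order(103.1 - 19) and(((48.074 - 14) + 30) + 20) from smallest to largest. (((48.074 - 14) + 30) + 20), (103.1 - 19)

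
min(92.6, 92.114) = 92.114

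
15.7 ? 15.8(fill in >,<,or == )<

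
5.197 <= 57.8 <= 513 True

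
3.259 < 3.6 True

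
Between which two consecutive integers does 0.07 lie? 0 and 1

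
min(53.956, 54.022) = 53.956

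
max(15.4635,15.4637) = 15.4637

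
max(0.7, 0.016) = 0.7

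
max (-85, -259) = -85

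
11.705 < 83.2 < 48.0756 False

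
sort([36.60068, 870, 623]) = [36.60068, 623, 870]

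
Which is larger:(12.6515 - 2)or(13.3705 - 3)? (12.6515 - 2)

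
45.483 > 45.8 False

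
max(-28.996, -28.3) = -28.3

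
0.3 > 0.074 True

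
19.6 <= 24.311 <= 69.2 True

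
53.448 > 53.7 False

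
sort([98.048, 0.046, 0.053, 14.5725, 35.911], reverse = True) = [98.048, 35.911, 14.5725, 0.053, 0.046]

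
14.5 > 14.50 False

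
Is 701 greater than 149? Yes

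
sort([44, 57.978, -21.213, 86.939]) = [-21.213, 44, 57.978, 86.939]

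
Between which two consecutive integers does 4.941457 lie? 4 and 5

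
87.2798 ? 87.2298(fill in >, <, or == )>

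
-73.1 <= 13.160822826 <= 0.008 False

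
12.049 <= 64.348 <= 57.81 False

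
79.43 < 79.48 True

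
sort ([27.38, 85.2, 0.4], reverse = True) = [85.2, 27.38, 0.4]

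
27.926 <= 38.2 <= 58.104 True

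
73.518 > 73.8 False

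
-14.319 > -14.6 True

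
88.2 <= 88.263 True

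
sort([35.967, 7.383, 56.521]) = [7.383, 35.967, 56.521]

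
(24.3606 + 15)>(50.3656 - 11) False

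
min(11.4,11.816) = 11.4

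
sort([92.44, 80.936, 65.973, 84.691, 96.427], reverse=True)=[96.427, 92.44, 84.691, 80.936, 65.973]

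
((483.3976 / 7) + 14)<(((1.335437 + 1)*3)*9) False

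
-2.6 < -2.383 True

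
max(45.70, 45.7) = 45.7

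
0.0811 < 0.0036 False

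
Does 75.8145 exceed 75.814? Yes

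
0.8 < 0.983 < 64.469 True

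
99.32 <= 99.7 True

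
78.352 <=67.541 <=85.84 False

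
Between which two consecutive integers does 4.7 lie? 4 and 5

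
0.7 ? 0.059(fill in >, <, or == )>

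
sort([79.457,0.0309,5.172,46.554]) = [0.0309,5.172,46.554,79.457]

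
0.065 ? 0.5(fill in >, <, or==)<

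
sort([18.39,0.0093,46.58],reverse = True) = [46.58,18.39,0.0093]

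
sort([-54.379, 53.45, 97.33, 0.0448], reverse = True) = [97.33, 53.45, 0.0448, -54.379]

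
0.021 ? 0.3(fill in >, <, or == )<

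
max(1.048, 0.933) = 1.048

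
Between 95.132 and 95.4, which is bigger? 95.4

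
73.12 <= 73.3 True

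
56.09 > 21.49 True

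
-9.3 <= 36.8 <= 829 True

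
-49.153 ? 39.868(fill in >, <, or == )<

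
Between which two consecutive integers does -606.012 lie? -607 and -606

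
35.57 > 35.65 False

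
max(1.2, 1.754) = 1.754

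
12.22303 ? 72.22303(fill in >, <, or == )<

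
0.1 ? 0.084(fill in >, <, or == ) >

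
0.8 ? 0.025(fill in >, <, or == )>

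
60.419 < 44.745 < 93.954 False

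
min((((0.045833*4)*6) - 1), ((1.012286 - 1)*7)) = 0.086002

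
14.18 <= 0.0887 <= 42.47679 False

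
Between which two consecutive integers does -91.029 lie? -92 and -91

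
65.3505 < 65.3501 False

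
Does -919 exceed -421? No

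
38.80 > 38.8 False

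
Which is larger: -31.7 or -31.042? -31.042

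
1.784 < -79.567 False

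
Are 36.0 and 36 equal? Yes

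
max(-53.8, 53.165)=53.165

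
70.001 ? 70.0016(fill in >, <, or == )<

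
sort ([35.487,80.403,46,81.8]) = [35.487,46,80.403,81.8]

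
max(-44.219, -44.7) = -44.219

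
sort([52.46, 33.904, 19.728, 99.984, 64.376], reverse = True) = [99.984, 64.376, 52.46, 33.904, 19.728]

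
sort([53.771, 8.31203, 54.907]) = [8.31203, 53.771, 54.907]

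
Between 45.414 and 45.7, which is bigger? 45.7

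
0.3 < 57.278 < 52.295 False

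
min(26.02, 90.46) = 26.02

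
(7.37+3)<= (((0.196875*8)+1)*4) False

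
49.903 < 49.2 False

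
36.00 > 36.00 False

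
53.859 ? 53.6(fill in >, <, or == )>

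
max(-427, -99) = -99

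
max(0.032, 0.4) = 0.4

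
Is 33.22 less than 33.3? Yes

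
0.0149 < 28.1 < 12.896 False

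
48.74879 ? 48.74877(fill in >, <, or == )>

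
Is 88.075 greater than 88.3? No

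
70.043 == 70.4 False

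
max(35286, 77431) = 77431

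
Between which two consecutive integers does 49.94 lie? 49 and 50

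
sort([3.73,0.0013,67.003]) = [0.0013,3.73,67.003]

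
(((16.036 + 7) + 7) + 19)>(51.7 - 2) False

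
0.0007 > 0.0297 False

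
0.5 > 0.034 True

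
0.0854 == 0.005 False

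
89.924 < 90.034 True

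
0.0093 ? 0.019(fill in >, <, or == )<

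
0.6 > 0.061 True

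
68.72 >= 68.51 True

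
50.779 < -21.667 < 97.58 False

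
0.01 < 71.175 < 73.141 True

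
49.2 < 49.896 True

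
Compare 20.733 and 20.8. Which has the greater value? 20.8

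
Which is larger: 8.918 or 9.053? 9.053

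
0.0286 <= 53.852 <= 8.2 False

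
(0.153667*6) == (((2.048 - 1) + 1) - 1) False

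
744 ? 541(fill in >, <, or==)>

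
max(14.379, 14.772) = 14.772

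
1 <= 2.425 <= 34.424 True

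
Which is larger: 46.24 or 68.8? 68.8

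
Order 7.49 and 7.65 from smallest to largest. 7.49, 7.65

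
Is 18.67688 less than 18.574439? No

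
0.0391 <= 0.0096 False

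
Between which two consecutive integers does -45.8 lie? -46 and -45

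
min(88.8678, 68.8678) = 68.8678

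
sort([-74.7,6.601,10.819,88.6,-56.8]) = [-74.7,-56.8,6.601,10.819,88.6]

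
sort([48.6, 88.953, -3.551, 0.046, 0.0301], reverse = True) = [88.953, 48.6, 0.046, 0.0301, -3.551]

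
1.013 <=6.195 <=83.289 True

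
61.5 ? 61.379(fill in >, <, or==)>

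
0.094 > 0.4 False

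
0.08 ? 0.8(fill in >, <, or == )<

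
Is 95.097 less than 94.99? No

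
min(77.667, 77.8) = 77.667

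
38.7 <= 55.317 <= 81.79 True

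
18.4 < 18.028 False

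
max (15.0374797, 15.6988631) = 15.6988631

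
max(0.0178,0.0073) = 0.0178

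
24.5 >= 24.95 False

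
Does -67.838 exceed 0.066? No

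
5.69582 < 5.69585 True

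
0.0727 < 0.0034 False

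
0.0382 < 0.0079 False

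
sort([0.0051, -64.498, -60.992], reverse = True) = [0.0051, -60.992, -64.498]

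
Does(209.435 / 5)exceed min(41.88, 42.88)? Yes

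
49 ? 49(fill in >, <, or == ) ==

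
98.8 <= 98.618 False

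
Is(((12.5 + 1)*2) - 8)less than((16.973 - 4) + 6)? No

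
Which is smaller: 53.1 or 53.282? 53.1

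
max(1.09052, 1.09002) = 1.09052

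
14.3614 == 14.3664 False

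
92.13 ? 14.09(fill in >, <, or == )>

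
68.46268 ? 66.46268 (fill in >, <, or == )>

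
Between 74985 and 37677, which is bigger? 74985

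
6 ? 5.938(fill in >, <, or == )>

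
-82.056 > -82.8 True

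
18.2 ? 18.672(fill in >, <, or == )<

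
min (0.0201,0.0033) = 0.0033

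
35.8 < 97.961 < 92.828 False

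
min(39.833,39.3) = 39.3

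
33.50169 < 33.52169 True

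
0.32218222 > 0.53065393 False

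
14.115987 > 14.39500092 False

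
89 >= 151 False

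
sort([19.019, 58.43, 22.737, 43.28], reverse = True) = [58.43, 43.28, 22.737, 19.019]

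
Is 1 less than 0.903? No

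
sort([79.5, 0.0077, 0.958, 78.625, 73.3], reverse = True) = [79.5, 78.625, 73.3, 0.958, 0.0077]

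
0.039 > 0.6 False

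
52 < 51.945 False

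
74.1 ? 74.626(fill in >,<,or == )<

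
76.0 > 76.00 False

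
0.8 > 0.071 True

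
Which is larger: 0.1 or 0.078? 0.1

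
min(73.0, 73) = 73.0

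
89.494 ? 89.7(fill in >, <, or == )<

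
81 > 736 False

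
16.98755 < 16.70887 False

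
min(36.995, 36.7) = 36.7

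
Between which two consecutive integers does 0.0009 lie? 0 and 1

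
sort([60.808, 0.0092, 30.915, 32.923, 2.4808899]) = [0.0092, 2.4808899, 30.915, 32.923, 60.808]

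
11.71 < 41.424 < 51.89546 True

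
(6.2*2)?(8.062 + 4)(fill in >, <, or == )>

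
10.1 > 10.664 False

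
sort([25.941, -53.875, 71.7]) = [-53.875, 25.941, 71.7]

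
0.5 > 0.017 True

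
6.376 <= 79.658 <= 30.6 False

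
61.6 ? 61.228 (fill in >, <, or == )>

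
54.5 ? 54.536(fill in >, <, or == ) <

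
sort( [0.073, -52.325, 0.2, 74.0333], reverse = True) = [74.0333, 0.2, 0.073, -52.325]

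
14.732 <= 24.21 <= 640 True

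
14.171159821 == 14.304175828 False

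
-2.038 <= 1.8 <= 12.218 True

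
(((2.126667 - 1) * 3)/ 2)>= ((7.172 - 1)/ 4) True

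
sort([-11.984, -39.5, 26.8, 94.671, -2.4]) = [-39.5, -11.984, -2.4, 26.8, 94.671]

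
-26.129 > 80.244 False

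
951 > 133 True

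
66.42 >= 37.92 True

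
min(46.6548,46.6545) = 46.6545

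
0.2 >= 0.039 True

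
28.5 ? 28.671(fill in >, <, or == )<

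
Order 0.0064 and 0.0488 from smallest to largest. 0.0064,0.0488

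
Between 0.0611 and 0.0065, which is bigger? 0.0611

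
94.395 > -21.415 True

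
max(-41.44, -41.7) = -41.44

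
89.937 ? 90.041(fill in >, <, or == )<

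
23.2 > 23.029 True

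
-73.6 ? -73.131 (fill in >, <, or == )<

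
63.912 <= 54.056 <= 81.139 False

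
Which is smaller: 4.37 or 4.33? 4.33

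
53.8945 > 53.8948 False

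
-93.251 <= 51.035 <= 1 False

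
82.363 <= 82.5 True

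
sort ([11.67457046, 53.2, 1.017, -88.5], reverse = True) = [53.2, 11.67457046, 1.017, -88.5]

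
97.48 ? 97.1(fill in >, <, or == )>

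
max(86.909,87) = 87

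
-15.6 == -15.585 False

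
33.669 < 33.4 False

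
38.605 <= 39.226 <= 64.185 True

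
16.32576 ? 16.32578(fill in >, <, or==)<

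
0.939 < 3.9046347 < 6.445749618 True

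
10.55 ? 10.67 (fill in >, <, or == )<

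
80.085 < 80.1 True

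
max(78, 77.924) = 78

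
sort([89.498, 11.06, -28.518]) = [-28.518, 11.06, 89.498]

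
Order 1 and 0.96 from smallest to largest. 0.96, 1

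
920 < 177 False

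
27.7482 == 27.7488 False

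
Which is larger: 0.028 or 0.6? 0.6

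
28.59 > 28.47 True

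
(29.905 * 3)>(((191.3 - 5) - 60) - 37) True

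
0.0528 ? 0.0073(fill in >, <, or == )>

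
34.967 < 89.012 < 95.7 True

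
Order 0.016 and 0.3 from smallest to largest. 0.016, 0.3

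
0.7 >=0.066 True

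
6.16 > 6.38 False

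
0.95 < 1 True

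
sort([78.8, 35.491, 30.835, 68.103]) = [30.835, 35.491, 68.103, 78.8]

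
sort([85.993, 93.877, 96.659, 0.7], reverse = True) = [96.659, 93.877, 85.993, 0.7]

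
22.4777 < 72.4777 True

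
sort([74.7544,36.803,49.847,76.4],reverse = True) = [76.4,74.7544,49.847,36.803]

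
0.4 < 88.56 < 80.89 False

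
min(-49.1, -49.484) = -49.484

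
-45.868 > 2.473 False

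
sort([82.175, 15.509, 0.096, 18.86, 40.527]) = [0.096, 15.509, 18.86, 40.527, 82.175]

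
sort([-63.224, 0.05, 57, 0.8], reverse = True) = [57, 0.8, 0.05, -63.224]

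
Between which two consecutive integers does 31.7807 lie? 31 and 32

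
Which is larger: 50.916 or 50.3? 50.916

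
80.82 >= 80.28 True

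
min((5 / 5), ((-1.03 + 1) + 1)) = 0.97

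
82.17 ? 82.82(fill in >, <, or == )<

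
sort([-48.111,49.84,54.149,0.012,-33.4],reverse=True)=[54.149,49.84,0.012,-33.4,-48.111]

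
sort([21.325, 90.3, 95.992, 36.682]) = [21.325, 36.682, 90.3, 95.992]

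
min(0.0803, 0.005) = 0.005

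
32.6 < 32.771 True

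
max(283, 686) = 686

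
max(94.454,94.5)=94.5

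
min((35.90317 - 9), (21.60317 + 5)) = 26.60317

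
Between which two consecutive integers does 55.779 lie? 55 and 56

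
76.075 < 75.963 False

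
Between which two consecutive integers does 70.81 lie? 70 and 71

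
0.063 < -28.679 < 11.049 False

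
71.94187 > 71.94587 False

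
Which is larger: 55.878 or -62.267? 55.878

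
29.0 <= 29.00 True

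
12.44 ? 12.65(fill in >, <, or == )<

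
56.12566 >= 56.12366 True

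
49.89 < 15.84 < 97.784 False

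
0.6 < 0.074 False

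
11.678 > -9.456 True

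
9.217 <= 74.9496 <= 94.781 True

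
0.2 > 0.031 True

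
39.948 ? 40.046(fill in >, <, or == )<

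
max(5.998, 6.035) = 6.035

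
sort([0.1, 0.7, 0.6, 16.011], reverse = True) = [16.011, 0.7, 0.6, 0.1]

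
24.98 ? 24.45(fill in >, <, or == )>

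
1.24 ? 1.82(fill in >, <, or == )<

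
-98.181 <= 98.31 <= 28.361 False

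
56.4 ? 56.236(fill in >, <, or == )>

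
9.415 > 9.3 True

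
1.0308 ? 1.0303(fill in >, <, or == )>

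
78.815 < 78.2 False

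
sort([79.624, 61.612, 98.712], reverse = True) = [98.712, 79.624, 61.612]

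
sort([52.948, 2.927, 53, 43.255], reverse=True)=[53, 52.948, 43.255, 2.927]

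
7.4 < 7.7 True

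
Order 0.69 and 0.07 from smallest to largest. 0.07, 0.69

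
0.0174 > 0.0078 True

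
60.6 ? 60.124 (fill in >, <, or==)>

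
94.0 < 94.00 False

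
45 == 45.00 True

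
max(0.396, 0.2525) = 0.396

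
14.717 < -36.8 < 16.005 False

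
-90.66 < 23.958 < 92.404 True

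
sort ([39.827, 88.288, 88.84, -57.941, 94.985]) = [-57.941, 39.827, 88.288, 88.84, 94.985]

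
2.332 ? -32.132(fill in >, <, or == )>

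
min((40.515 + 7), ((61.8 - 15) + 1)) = 47.515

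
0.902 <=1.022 True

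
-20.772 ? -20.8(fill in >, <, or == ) >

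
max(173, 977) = 977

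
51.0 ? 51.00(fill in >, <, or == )==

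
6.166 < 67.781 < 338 True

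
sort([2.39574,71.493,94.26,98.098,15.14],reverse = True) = [98.098,94.26,71.493,15.14,2.39574]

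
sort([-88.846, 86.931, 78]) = [-88.846, 78, 86.931]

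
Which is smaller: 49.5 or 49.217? 49.217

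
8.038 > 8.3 False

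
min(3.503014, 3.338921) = 3.338921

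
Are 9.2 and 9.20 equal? Yes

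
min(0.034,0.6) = 0.034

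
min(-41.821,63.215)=-41.821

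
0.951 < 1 True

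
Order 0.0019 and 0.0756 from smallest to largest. 0.0019,0.0756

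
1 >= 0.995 True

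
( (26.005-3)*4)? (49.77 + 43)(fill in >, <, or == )<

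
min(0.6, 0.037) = 0.037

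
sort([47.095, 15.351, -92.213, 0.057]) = [-92.213, 0.057, 15.351, 47.095]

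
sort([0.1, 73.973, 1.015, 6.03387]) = [0.1, 1.015, 6.03387, 73.973]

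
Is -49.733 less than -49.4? Yes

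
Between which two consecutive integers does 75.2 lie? 75 and 76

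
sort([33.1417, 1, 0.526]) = [0.526, 1, 33.1417]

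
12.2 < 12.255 True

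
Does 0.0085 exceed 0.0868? No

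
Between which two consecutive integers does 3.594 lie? 3 and 4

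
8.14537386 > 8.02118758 True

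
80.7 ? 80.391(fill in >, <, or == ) >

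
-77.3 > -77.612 True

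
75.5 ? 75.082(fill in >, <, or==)>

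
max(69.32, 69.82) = 69.82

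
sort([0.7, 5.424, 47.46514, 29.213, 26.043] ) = [0.7, 5.424, 26.043, 29.213, 47.46514]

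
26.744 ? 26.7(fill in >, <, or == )>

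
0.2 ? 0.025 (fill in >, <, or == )>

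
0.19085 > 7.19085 False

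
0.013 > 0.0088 True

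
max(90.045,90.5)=90.5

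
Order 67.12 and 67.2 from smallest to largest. 67.12, 67.2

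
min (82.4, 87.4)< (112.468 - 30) True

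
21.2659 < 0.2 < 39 False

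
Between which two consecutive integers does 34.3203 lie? 34 and 35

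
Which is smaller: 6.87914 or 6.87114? 6.87114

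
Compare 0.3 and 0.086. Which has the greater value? 0.3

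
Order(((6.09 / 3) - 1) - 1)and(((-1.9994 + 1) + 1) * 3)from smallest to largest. (((-1.9994 + 1) + 1) * 3), (((6.09 / 3) - 1) - 1)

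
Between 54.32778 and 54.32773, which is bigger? 54.32778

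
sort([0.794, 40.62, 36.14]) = [0.794, 36.14, 40.62]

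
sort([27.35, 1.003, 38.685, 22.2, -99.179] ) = [-99.179, 1.003, 22.2, 27.35, 38.685]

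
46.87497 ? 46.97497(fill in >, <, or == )<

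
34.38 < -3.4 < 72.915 False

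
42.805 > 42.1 True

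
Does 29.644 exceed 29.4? Yes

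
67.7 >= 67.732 False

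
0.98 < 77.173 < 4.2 False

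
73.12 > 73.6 False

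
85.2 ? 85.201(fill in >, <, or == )<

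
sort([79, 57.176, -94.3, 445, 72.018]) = [-94.3, 57.176, 72.018, 79, 445]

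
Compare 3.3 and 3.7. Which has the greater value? 3.7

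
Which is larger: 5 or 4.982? 5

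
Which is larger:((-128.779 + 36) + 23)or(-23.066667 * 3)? (-23.066667 * 3)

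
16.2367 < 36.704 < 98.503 True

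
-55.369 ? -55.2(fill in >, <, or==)<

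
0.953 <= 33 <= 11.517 False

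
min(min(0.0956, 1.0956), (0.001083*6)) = 0.006498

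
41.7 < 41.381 False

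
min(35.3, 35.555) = 35.3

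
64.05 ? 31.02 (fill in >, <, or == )>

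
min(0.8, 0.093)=0.093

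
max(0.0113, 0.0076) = 0.0113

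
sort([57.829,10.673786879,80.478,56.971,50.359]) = [10.673786879,50.359,56.971,57.829,80.478]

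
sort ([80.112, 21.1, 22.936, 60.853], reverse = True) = [80.112, 60.853, 22.936, 21.1]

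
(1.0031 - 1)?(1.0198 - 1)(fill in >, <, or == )<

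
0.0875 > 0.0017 True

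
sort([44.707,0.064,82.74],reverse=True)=[82.74,44.707,0.064]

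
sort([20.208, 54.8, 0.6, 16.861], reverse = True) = [54.8, 20.208, 16.861, 0.6]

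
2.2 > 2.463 False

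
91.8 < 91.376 False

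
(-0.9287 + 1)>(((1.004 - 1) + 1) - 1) True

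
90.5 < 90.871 True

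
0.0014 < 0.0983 True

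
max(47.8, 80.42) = 80.42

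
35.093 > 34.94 True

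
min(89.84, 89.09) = 89.09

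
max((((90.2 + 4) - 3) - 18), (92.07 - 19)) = 73.2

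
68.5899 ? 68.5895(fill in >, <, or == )>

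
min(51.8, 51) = 51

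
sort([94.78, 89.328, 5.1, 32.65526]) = [5.1, 32.65526, 89.328, 94.78]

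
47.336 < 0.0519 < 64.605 False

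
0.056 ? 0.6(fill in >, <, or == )<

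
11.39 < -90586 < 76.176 False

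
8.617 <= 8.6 False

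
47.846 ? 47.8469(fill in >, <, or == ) <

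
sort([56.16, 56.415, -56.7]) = [-56.7, 56.16, 56.415]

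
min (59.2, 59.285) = 59.2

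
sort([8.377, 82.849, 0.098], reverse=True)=[82.849, 8.377, 0.098]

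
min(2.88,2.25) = 2.25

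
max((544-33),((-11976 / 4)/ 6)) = 511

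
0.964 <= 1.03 True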